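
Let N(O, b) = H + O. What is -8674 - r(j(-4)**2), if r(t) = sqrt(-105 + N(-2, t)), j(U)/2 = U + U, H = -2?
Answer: -8674 - I*sqrt(109) ≈ -8674.0 - 10.44*I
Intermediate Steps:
j(U) = 4*U (j(U) = 2*(U + U) = 2*(2*U) = 4*U)
N(O, b) = -2 + O
r(t) = I*sqrt(109) (r(t) = sqrt(-105 + (-2 - 2)) = sqrt(-105 - 4) = sqrt(-109) = I*sqrt(109))
-8674 - r(j(-4)**2) = -8674 - I*sqrt(109)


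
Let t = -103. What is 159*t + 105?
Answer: -16272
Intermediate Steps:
159*t + 105 = 159*(-103) + 105 = -16377 + 105 = -16272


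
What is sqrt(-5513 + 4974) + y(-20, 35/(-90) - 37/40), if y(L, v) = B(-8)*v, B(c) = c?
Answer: 473/45 + 7*I*sqrt(11) ≈ 10.511 + 23.216*I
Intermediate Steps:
y(L, v) = -8*v
sqrt(-5513 + 4974) + y(-20, 35/(-90) - 37/40) = sqrt(-5513 + 4974) - 8*(35/(-90) - 37/40) = sqrt(-539) - 8*(35*(-1/90) - 37*1/40) = 7*I*sqrt(11) - 8*(-7/18 - 37/40) = 7*I*sqrt(11) - 8*(-473/360) = 7*I*sqrt(11) + 473/45 = 473/45 + 7*I*sqrt(11)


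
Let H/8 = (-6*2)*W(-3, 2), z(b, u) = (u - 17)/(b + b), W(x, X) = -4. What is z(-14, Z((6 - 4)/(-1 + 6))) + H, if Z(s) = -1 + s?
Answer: 13462/35 ≈ 384.63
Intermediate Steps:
z(b, u) = (-17 + u)/(2*b) (z(b, u) = (-17 + u)/((2*b)) = (-17 + u)*(1/(2*b)) = (-17 + u)/(2*b))
H = 384 (H = 8*(-6*2*(-4)) = 8*(-12*(-4)) = 8*48 = 384)
z(-14, Z((6 - 4)/(-1 + 6))) + H = (½)*(-17 + (-1 + (6 - 4)/(-1 + 6)))/(-14) + 384 = (½)*(-1/14)*(-17 + (-1 + 2/5)) + 384 = (½)*(-1/14)*(-17 + (-1 + 2*(⅕))) + 384 = (½)*(-1/14)*(-17 + (-1 + ⅖)) + 384 = (½)*(-1/14)*(-17 - ⅗) + 384 = (½)*(-1/14)*(-88/5) + 384 = 22/35 + 384 = 13462/35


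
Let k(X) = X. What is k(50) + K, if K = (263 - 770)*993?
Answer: -503401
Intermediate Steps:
K = -503451 (K = -507*993 = -503451)
k(50) + K = 50 - 503451 = -503401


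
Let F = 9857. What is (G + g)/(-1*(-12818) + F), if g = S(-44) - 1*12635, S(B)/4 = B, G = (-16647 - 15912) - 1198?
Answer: -46568/22675 ≈ -2.0537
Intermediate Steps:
G = -33757 (G = -32559 - 1198 = -33757)
S(B) = 4*B
g = -12811 (g = 4*(-44) - 1*12635 = -176 - 12635 = -12811)
(G + g)/(-1*(-12818) + F) = (-33757 - 12811)/(-1*(-12818) + 9857) = -46568/(12818 + 9857) = -46568/22675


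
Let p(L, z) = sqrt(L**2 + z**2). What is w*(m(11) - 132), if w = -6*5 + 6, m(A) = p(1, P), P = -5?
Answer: 3168 - 24*sqrt(26) ≈ 3045.6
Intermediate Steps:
m(A) = sqrt(26) (m(A) = sqrt(1**2 + (-5)**2) = sqrt(1 + 25) = sqrt(26))
w = -24 (w = -30 + 6 = -24)
w*(m(11) - 132) = -24*(sqrt(26) - 132) = -24*(-132 + sqrt(26)) = 3168 - 24*sqrt(26)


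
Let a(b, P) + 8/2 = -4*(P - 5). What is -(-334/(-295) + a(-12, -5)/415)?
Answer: -29846/24485 ≈ -1.2190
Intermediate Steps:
a(b, P) = 16 - 4*P (a(b, P) = -4 - 4*(P - 5) = -4 - 4*(-5 + P) = -4 + (20 - 4*P) = 16 - 4*P)
-(-334/(-295) + a(-12, -5)/415) = -(-334/(-295) + (16 - 4*(-5))/415) = -(-334*(-1/295) + (16 + 20)*(1/415)) = -(334/295 + 36*(1/415)) = -(334/295 + 36/415) = -1*29846/24485 = -29846/24485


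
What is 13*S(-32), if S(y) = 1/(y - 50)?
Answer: -13/82 ≈ -0.15854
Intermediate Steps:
S(y) = 1/(-50 + y)
13*S(-32) = 13/(-50 - 32) = 13/(-82) = 13*(-1/82) = -13/82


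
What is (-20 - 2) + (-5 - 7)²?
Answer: 122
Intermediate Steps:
(-20 - 2) + (-5 - 7)² = -22 + (-12)² = -22 + 144 = 122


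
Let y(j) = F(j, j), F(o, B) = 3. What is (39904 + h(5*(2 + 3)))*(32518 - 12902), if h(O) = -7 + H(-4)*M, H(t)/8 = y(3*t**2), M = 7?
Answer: 785915040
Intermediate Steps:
y(j) = 3
H(t) = 24 (H(t) = 8*3 = 24)
h(O) = 161 (h(O) = -7 + 24*7 = -7 + 168 = 161)
(39904 + h(5*(2 + 3)))*(32518 - 12902) = (39904 + 161)*(32518 - 12902) = 40065*19616 = 785915040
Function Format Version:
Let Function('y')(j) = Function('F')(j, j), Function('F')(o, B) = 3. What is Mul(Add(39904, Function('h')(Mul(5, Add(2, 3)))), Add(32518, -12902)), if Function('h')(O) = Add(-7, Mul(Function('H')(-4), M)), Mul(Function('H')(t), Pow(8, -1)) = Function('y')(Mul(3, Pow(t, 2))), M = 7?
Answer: 785915040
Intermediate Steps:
Function('y')(j) = 3
Function('H')(t) = 24 (Function('H')(t) = Mul(8, 3) = 24)
Function('h')(O) = 161 (Function('h')(O) = Add(-7, Mul(24, 7)) = Add(-7, 168) = 161)
Mul(Add(39904, Function('h')(Mul(5, Add(2, 3)))), Add(32518, -12902)) = Mul(Add(39904, 161), Add(32518, -12902)) = Mul(40065, 19616) = 785915040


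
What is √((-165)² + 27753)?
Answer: 7*√1122 ≈ 234.47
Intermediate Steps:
√((-165)² + 27753) = √(27225 + 27753) = √54978 = 7*√1122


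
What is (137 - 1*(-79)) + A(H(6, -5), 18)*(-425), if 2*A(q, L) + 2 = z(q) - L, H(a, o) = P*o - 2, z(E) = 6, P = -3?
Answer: 3191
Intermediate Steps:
H(a, o) = -2 - 3*o (H(a, o) = -3*o - 2 = -2 - 3*o)
A(q, L) = 2 - L/2 (A(q, L) = -1 + (6 - L)/2 = -1 + (3 - L/2) = 2 - L/2)
(137 - 1*(-79)) + A(H(6, -5), 18)*(-425) = (137 - 1*(-79)) + (2 - ½*18)*(-425) = (137 + 79) + (2 - 9)*(-425) = 216 - 7*(-425) = 216 + 2975 = 3191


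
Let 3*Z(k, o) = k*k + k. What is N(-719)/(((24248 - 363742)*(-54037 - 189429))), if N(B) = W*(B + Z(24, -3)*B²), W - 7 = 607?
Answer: 31741184667/41327623102 ≈ 0.76804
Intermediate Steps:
W = 614 (W = 7 + 607 = 614)
Z(k, o) = k/3 + k²/3 (Z(k, o) = (k*k + k)/3 = (k² + k)/3 = (k + k²)/3 = k/3 + k²/3)
N(B) = 614*B + 122800*B² (N(B) = 614*(B + ((⅓)*24*(1 + 24))*B²) = 614*(B + ((⅓)*24*25)*B²) = 614*(B + 200*B²) = 614*B + 122800*B²)
N(-719)/(((24248 - 363742)*(-54037 - 189429))) = (614*(-719)*(1 + 200*(-719)))/(((24248 - 363742)*(-54037 - 189429))) = (614*(-719)*(1 - 143800))/((-339494*(-243466))) = (614*(-719)*(-143799))/82655246204 = 63482369334*(1/82655246204) = 31741184667/41327623102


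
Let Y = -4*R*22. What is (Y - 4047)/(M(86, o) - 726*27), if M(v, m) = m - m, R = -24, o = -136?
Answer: 215/2178 ≈ 0.098714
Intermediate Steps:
M(v, m) = 0
Y = 2112 (Y = -4*(-24)*22 = 96*22 = 2112)
(Y - 4047)/(M(86, o) - 726*27) = (2112 - 4047)/(0 - 726*27) = -1935/(0 - 19602) = -1935/(-19602) = -1935*(-1/19602) = 215/2178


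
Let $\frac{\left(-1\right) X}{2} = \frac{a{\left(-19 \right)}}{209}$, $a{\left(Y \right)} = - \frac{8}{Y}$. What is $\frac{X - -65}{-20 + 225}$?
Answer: $\frac{258099}{814055} \approx 0.31705$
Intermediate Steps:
$X = - \frac{16}{3971}$ ($X = - 2 \frac{\left(-8\right) \frac{1}{-19}}{209} = - 2 \left(-8\right) \left(- \frac{1}{19}\right) \frac{1}{209} = - 2 \cdot \frac{8}{19} \cdot \frac{1}{209} = \left(-2\right) \frac{8}{3971} = - \frac{16}{3971} \approx -0.0040292$)
$\frac{X - -65}{-20 + 225} = \frac{- \frac{16}{3971} - -65}{-20 + 225} = \frac{- \frac{16}{3971} + 65}{205} = \frac{258099}{3971} \cdot \frac{1}{205} = \frac{258099}{814055}$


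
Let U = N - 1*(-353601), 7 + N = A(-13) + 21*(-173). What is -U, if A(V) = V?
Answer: -349948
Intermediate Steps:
N = -3653 (N = -7 + (-13 + 21*(-173)) = -7 + (-13 - 3633) = -7 - 3646 = -3653)
U = 349948 (U = -3653 - 1*(-353601) = -3653 + 353601 = 349948)
-U = -1*349948 = -349948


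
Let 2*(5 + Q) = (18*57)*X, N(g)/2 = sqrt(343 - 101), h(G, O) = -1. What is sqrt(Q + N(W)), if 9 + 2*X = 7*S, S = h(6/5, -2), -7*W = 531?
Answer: sqrt(-4109 + 22*sqrt(2)) ≈ 63.858*I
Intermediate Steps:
W = -531/7 (W = -1/7*531 = -531/7 ≈ -75.857)
S = -1
X = -8 (X = -9/2 + (7*(-1))/2 = -9/2 + (1/2)*(-7) = -9/2 - 7/2 = -8)
N(g) = 22*sqrt(2) (N(g) = 2*sqrt(343 - 101) = 2*sqrt(242) = 2*(11*sqrt(2)) = 22*sqrt(2))
Q = -4109 (Q = -5 + ((18*57)*(-8))/2 = -5 + (1026*(-8))/2 = -5 + (1/2)*(-8208) = -5 - 4104 = -4109)
sqrt(Q + N(W)) = sqrt(-4109 + 22*sqrt(2))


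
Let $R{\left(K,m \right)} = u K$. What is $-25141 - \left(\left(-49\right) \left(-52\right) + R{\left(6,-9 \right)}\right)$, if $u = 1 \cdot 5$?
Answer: $-27719$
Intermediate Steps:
$u = 5$
$R{\left(K,m \right)} = 5 K$
$-25141 - \left(\left(-49\right) \left(-52\right) + R{\left(6,-9 \right)}\right) = -25141 - \left(\left(-49\right) \left(-52\right) + 5 \cdot 6\right) = -25141 - \left(2548 + 30\right) = -25141 - 2578 = -27719$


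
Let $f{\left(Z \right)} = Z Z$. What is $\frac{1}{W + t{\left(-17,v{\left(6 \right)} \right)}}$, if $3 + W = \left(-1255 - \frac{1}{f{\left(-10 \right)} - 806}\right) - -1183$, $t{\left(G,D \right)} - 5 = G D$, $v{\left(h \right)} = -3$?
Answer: $- \frac{706}{13413} \approx -0.052635$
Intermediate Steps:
$f{\left(Z \right)} = Z^{2}$
$t{\left(G,D \right)} = 5 + D G$ ($t{\left(G,D \right)} = 5 + G D = 5 + D G$)
$W = - \frac{52949}{706}$ ($W = -3 - \left(72 + \frac{1}{\left(-10\right)^{2} - 806}\right) = -3 - \left(72 + \frac{1}{100 - 806}\right) = -3 + \left(\left(-1255 - \frac{1}{-706}\right) + 1183\right) = -3 + \left(\left(-1255 - - \frac{1}{706}\right) + 1183\right) = -3 + \left(\left(-1255 + \frac{1}{706}\right) + 1183\right) = -3 + \left(- \frac{886029}{706} + 1183\right) = -3 - \frac{50831}{706} = - \frac{52949}{706} \approx -74.999$)
$\frac{1}{W + t{\left(-17,v{\left(6 \right)} \right)}} = \frac{1}{- \frac{52949}{706} + \left(5 - -51\right)} = \frac{1}{- \frac{52949}{706} + \left(5 + 51\right)} = \frac{1}{- \frac{52949}{706} + 56} = \frac{1}{- \frac{13413}{706}} = - \frac{706}{13413}$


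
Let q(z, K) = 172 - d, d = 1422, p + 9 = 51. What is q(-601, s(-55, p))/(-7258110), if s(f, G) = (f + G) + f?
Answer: 125/725811 ≈ 0.00017222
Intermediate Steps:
p = 42 (p = -9 + 51 = 42)
s(f, G) = G + 2*f (s(f, G) = (G + f) + f = G + 2*f)
q(z, K) = -1250 (q(z, K) = 172 - 1*1422 = 172 - 1422 = -1250)
q(-601, s(-55, p))/(-7258110) = -1250/(-7258110) = -1250*(-1/7258110) = 125/725811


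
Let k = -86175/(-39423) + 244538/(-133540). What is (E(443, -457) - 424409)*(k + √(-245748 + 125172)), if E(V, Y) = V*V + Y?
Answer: -71152770913057/877424570 - 3657872*I*√471 ≈ -81093.0 - 7.9385e+7*I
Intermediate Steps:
k = 311231321/877424570 (k = -86175*(-1/39423) + 244538*(-1/133540) = 28725/13141 - 122269/66770 = 311231321/877424570 ≈ 0.35471)
E(V, Y) = Y + V² (E(V, Y) = V² + Y = Y + V²)
(E(443, -457) - 424409)*(k + √(-245748 + 125172)) = ((-457 + 443²) - 424409)*(311231321/877424570 + √(-245748 + 125172)) = ((-457 + 196249) - 424409)*(311231321/877424570 + √(-120576)) = (195792 - 424409)*(311231321/877424570 + 16*I*√471) = -228617*(311231321/877424570 + 16*I*√471) = -71152770913057/877424570 - 3657872*I*√471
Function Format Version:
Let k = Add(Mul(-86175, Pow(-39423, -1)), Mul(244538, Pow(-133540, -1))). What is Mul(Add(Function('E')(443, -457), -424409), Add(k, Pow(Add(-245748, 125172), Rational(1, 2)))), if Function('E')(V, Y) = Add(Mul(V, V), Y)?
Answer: Add(Rational(-71152770913057, 877424570), Mul(-3657872, I, Pow(471, Rational(1, 2)))) ≈ Add(-81093., Mul(-7.9385e+7, I))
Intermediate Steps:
k = Rational(311231321, 877424570) (k = Add(Mul(-86175, Rational(-1, 39423)), Mul(244538, Rational(-1, 133540))) = Add(Rational(28725, 13141), Rational(-122269, 66770)) = Rational(311231321, 877424570) ≈ 0.35471)
Function('E')(V, Y) = Add(Y, Pow(V, 2)) (Function('E')(V, Y) = Add(Pow(V, 2), Y) = Add(Y, Pow(V, 2)))
Mul(Add(Function('E')(443, -457), -424409), Add(k, Pow(Add(-245748, 125172), Rational(1, 2)))) = Mul(Add(Add(-457, Pow(443, 2)), -424409), Add(Rational(311231321, 877424570), Pow(Add(-245748, 125172), Rational(1, 2)))) = Mul(Add(Add(-457, 196249), -424409), Add(Rational(311231321, 877424570), Pow(-120576, Rational(1, 2)))) = Mul(Add(195792, -424409), Add(Rational(311231321, 877424570), Mul(16, I, Pow(471, Rational(1, 2))))) = Mul(-228617, Add(Rational(311231321, 877424570), Mul(16, I, Pow(471, Rational(1, 2))))) = Add(Rational(-71152770913057, 877424570), Mul(-3657872, I, Pow(471, Rational(1, 2))))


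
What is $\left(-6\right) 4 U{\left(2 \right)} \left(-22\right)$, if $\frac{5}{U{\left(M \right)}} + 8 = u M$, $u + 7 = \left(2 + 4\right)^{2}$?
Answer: $\frac{264}{5} \approx 52.8$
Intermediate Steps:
$u = 29$ ($u = -7 + \left(2 + 4\right)^{2} = -7 + 6^{2} = -7 + 36 = 29$)
$U{\left(M \right)} = \frac{5}{-8 + 29 M}$
$\left(-6\right) 4 U{\left(2 \right)} \left(-22\right) = \left(-6\right) 4 \frac{5}{-8 + 29 \cdot 2} \left(-22\right) = - 24 \frac{5}{-8 + 58} \left(-22\right) = - 24 \cdot \frac{5}{50} \left(-22\right) = - 24 \cdot 5 \cdot \frac{1}{50} \left(-22\right) = \left(-24\right) \frac{1}{10} \left(-22\right) = \left(- \frac{12}{5}\right) \left(-22\right) = \frac{264}{5}$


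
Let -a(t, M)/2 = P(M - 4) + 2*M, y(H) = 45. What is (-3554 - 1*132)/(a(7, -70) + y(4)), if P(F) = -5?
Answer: -3686/335 ≈ -11.003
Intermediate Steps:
a(t, M) = 10 - 4*M (a(t, M) = -2*(-5 + 2*M) = 10 - 4*M)
(-3554 - 1*132)/(a(7, -70) + y(4)) = (-3554 - 1*132)/((10 - 4*(-70)) + 45) = (-3554 - 132)/((10 + 280) + 45) = -3686/(290 + 45) = -3686/335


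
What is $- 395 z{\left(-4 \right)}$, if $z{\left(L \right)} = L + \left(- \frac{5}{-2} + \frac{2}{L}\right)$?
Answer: $790$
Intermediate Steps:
$z{\left(L \right)} = \frac{5}{2} + L + \frac{2}{L}$ ($z{\left(L \right)} = L + \left(\left(-5\right) \left(- \frac{1}{2}\right) + \frac{2}{L}\right) = L + \left(\frac{5}{2} + \frac{2}{L}\right) = \frac{5}{2} + L + \frac{2}{L}$)
$- 395 z{\left(-4 \right)} = - 395 \left(\frac{5}{2} - 4 + \frac{2}{-4}\right) = - 395 \left(\frac{5}{2} - 4 + 2 \left(- \frac{1}{4}\right)\right) = - 395 \left(\frac{5}{2} - 4 - \frac{1}{2}\right) = \left(-395\right) \left(-2\right) = 790$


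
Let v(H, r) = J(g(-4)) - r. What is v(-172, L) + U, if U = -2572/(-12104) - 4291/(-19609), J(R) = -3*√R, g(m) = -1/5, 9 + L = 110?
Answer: -5967427081/59336834 - 3*I*√5/5 ≈ -100.57 - 1.3416*I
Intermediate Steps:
L = 101 (L = -9 + 110 = 101)
g(m) = -⅕ (g(m) = -1*⅕ = -⅕)
U = 25593153/59336834 (U = -2572*(-1/12104) - 4291*(-1/19609) = 643/3026 + 4291/19609 = 25593153/59336834 ≈ 0.43132)
v(H, r) = -r - 3*I*√5/5 (v(H, r) = -3*I*√5/5 - r = -r - 3*I*√5/5)
v(-172, L) + U = (-1*101 - 3*I*√5/5) + 25593153/59336834 = (-101 - 3*I*√5/5) + 25593153/59336834 = -5967427081/59336834 - 3*I*√5/5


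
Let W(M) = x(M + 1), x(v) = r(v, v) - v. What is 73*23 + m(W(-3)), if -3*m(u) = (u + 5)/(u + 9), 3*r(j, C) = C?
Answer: 156128/93 ≈ 1678.8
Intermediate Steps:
r(j, C) = C/3
x(v) = -2*v/3 (x(v) = v/3 - v = -2*v/3)
W(M) = -⅔ - 2*M/3 (W(M) = -2*(M + 1)/3 = -2*(1 + M)/3 = -⅔ - 2*M/3)
m(u) = -(5 + u)/(3*(9 + u)) (m(u) = -(u + 5)/(3*(u + 9)) = -(5 + u)/(3*(9 + u)))
73*23 + m(W(-3)) = 73*23 + (-5 - (-⅔ - ⅔*(-3)))/(3*(9 + (-⅔ - ⅔*(-3)))) = 1679 + (-5 - (-⅔ + 2))/(3*(9 + (-⅔ + 2))) = 1679 + (-5 - 1*4/3)/(3*(9 + 4/3)) = 1679 + (-5 - 4/3)/(3*(31/3)) = 1679 + (⅓)*(3/31)*(-19/3) = 1679 - 19/93 = 156128/93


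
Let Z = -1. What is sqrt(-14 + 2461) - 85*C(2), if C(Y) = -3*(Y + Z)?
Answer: 255 + sqrt(2447) ≈ 304.47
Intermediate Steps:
C(Y) = 3 - 3*Y (C(Y) = -3*(Y - 1) = -3*(-1 + Y) = 3 - 3*Y)
sqrt(-14 + 2461) - 85*C(2) = sqrt(-14 + 2461) - 85*(3 - 3*2) = sqrt(2447) - 85*(3 - 6) = sqrt(2447) - 85*(-3) = sqrt(2447) - 1*(-255) = sqrt(2447) + 255 = 255 + sqrt(2447)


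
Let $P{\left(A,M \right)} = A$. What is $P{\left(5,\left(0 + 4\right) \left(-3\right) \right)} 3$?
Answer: $15$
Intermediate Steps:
$P{\left(5,\left(0 + 4\right) \left(-3\right) \right)} 3 = 5 \cdot 3 = 15$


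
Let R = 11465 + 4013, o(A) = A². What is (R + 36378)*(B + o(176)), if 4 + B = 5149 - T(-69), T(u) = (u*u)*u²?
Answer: -1173553136000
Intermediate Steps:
T(u) = u⁴ (T(u) = u²*u² = u⁴)
R = 15478
B = -22661976 (B = -4 + (5149 - 1*(-69)⁴) = -4 + (5149 - 1*22667121) = -4 + (5149 - 22667121) = -4 - 22661972 = -22661976)
(R + 36378)*(B + o(176)) = (15478 + 36378)*(-22661976 + 176²) = 51856*(-22661976 + 30976) = 51856*(-22631000) = -1173553136000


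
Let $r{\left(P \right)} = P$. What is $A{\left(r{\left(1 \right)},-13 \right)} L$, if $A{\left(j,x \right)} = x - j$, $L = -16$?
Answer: $224$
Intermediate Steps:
$A{\left(r{\left(1 \right)},-13 \right)} L = \left(-13 - 1\right) \left(-16\right) = \left(-14\right) \left(-16\right) = 224$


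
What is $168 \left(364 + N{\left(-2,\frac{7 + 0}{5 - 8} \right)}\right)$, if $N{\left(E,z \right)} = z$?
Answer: $60760$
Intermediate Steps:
$168 \left(364 + N{\left(-2,\frac{7 + 0}{5 - 8} \right)}\right) = 168 \left(364 + \frac{7 + 0}{5 - 8}\right) = 168 \left(364 + \frac{7}{-3}\right) = 168 \left(364 + 7 \left(- \frac{1}{3}\right)\right) = 168 \left(364 - \frac{7}{3}\right) = 168 \cdot \frac{1085}{3} = 60760$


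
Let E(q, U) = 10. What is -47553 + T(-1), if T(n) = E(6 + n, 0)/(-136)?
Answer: -3233609/68 ≈ -47553.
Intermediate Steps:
T(n) = -5/68 (T(n) = 10/(-136) = 10*(-1/136) = -5/68)
-47553 + T(-1) = -47553 - 5/68 = -3233609/68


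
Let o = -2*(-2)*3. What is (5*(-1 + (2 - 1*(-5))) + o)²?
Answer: 1764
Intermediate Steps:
o = 12 (o = 4*3 = 12)
(5*(-1 + (2 - 1*(-5))) + o)² = (5*(-1 + (2 - 1*(-5))) + 12)² = (5*(-1 + (2 + 5)) + 12)² = (5*(-1 + 7) + 12)² = (5*6 + 12)² = (30 + 12)² = 42² = 1764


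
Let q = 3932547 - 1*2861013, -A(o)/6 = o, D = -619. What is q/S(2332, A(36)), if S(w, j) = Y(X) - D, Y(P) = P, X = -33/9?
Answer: 1607301/923 ≈ 1741.4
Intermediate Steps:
X = -11/3 (X = -33*1/9 = -11/3 ≈ -3.6667)
A(o) = -6*o
S(w, j) = 1846/3 (S(w, j) = -11/3 - 1*(-619) = -11/3 + 619 = 1846/3)
q = 1071534 (q = 3932547 - 2861013 = 1071534)
q/S(2332, A(36)) = 1071534/(1846/3) = 1071534*(3/1846) = 1607301/923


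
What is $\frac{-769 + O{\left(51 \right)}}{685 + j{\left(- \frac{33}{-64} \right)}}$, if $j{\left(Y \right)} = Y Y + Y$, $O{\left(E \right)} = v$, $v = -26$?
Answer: $- \frac{3256320}{2808961} \approx -1.1593$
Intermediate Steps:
$O{\left(E \right)} = -26$
$j{\left(Y \right)} = Y + Y^{2}$ ($j{\left(Y \right)} = Y^{2} + Y = Y + Y^{2}$)
$\frac{-769 + O{\left(51 \right)}}{685 + j{\left(- \frac{33}{-64} \right)}} = \frac{-769 - 26}{685 + - \frac{33}{-64} \left(1 - \frac{33}{-64}\right)} = - \frac{795}{685 + \left(-33\right) \left(- \frac{1}{64}\right) \left(1 - - \frac{33}{64}\right)} = - \frac{795}{685 + \frac{33 \left(1 + \frac{33}{64}\right)}{64}} = - \frac{795}{685 + \frac{33}{64} \cdot \frac{97}{64}} = - \frac{795}{685 + \frac{3201}{4096}} = - \frac{795}{\frac{2808961}{4096}} = \left(-795\right) \frac{4096}{2808961} = - \frac{3256320}{2808961}$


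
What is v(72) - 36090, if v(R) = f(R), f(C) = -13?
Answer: -36103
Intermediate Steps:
v(R) = -13
v(72) - 36090 = -13 - 36090 = -36103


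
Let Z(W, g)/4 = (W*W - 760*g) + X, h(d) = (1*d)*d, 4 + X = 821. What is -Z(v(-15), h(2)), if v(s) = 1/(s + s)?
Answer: 2000699/225 ≈ 8892.0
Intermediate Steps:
X = 817 (X = -4 + 821 = 817)
v(s) = 1/(2*s)
h(d) = d² (h(d) = d*d = d²)
Z(W, g) = 3268 - 3040*g + 4*W² (Z(W, g) = 4*((W*W - 760*g) + 817) = 4*((W² - 760*g) + 817) = 4*(817 + W² - 760*g) = 3268 - 3040*g + 4*W²)
-Z(v(-15), h(2)) = -(3268 - 3040*2² + 4*((½)/(-15))²) = -(3268 - 3040*4 + 4*((½)*(-1/15))²) = -(3268 - 12160 + 4*(-1/30)²) = -(3268 - 12160 + 4*(1/900)) = -(3268 - 12160 + 1/225) = -1*(-2000699/225) = 2000699/225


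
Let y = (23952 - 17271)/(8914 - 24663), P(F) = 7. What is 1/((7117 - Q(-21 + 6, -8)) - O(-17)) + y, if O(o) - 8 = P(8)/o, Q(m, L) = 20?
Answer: -804926387/1898069480 ≈ -0.42408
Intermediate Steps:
O(o) = 8 + 7/o
y = -6681/15749 (y = 6681/(-15749) = 6681*(-1/15749) = -6681/15749 ≈ -0.42422)
1/((7117 - Q(-21 + 6, -8)) - O(-17)) + y = 1/((7117 - 1*20) - (8 + 7/(-17))) - 6681/15749 = 1/((7117 - 20) - (8 + 7*(-1/17))) - 6681/15749 = 1/(7097 - (8 - 7/17)) - 6681/15749 = 1/(7097 - 1*129/17) - 6681/15749 = 1/(7097 - 129/17) - 6681/15749 = 1/(120520/17) - 6681/15749 = 17/120520 - 6681/15749 = -804926387/1898069480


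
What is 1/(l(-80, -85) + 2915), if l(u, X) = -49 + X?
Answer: 1/2781 ≈ 0.00035958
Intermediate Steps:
1/(l(-80, -85) + 2915) = 1/((-49 - 85) + 2915) = 1/(-134 + 2915) = 1/2781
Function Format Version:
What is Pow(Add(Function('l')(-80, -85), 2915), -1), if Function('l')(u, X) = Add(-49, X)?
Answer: Rational(1, 2781) ≈ 0.00035958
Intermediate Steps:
Pow(Add(Function('l')(-80, -85), 2915), -1) = Pow(Add(Add(-49, -85), 2915), -1) = Pow(Add(-134, 2915), -1) = Pow(2781, -1) = Rational(1, 2781)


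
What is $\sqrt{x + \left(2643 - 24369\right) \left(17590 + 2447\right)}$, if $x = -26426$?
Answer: $4 i \sqrt{27209393} \approx 20865.0 i$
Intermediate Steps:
$\sqrt{x + \left(2643 - 24369\right) \left(17590 + 2447\right)} = \sqrt{-26426 + \left(2643 - 24369\right) \left(17590 + 2447\right)} = \sqrt{-26426 - 435323862} = \sqrt{-435350288} = 4 i \sqrt{27209393}$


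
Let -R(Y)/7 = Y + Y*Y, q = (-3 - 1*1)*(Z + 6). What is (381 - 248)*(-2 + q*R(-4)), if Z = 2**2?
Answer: 446614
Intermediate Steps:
Z = 4
q = -40 (q = (-3 - 1*1)*(4 + 6) = (-3 - 1)*10 = -4*10 = -40)
R(Y) = -7*Y - 7*Y**2 (R(Y) = -7*(Y + Y*Y) = -7*(Y + Y**2) = -7*Y - 7*Y**2)
(381 - 248)*(-2 + q*R(-4)) = (381 - 248)*(-2 - (-280)*(-4)*(1 - 4)) = 133*(-2 - (-280)*(-4)*(-3)) = 133*(-2 - 40*(-84)) = 133*(-2 + 3360) = 133*3358 = 446614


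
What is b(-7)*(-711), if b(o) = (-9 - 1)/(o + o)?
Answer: -3555/7 ≈ -507.86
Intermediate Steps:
b(o) = -5/o (b(o) = -10*1/(2*o) = -5/o)
b(-7)*(-711) = -5/(-7)*(-711) = -5*(-⅐)*(-711) = (5/7)*(-711) = -3555/7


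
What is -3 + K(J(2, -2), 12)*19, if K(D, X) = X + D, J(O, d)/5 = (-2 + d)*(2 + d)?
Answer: 225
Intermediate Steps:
J(O, d) = 5*(-2 + d)*(2 + d) (J(O, d) = 5*((-2 + d)*(2 + d)) = 5*(-2 + d)*(2 + d))
K(D, X) = D + X
-3 + K(J(2, -2), 12)*19 = -3 + ((-20 + 5*(-2)²) + 12)*19 = -3 + ((-20 + 5*4) + 12)*19 = -3 + ((-20 + 20) + 12)*19 = -3 + (0 + 12)*19 = -3 + 12*19 = -3 + 228 = 225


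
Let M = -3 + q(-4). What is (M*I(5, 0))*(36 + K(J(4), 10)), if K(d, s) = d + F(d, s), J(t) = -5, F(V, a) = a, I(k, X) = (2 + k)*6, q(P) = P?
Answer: -12054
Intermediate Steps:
I(k, X) = 12 + 6*k
M = -7 (M = -3 - 4 = -7)
K(d, s) = d + s
(M*I(5, 0))*(36 + K(J(4), 10)) = (-7*(12 + 6*5))*(36 + (-5 + 10)) = (-7*(12 + 30))*(36 + 5) = -7*42*41 = -294*41 = -12054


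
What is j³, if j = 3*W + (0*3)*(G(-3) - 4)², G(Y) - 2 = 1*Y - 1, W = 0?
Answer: 0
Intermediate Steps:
G(Y) = 1 + Y (G(Y) = 2 + (1*Y - 1) = 2 + (Y - 1) = 2 + (-1 + Y) = 1 + Y)
j = 0 (j = 3*0 + (0*3)*((1 - 3) - 4)² = 0 + 0*(-2 - 4)² = 0 + 0*(-6)² = 0 + 0*36 = 0 + 0 = 0)
j³ = 0³ = 0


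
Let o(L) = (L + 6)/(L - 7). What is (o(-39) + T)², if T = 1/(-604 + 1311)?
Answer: 546484129/1057680484 ≈ 0.51668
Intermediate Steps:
o(L) = (6 + L)/(-7 + L)
T = 1/707 ≈ 0.0014144
(o(-39) + T)² = ((6 - 39)/(-7 - 39) + 1/707)² = (-33/(-46) + 1/707)² = (-1/46*(-33) + 1/707)² = (33/46 + 1/707)² = (23377/32522)² = 546484129/1057680484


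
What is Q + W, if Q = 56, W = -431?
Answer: -375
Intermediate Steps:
Q + W = 56 - 431 = -375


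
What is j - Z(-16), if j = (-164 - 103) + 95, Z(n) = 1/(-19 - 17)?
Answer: -6191/36 ≈ -171.97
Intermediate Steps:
Z(n) = -1/36 (Z(n) = 1/(-36) = -1/36)
j = -172 (j = -267 + 95 = -172)
j - Z(-16) = -172 - 1*(-1/36) = -172 + 1/36 = -6191/36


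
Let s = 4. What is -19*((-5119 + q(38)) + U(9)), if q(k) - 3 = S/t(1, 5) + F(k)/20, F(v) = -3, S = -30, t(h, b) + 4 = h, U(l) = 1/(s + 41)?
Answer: 17462957/180 ≈ 97016.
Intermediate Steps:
U(l) = 1/45 (U(l) = 1/(4 + 41) = 1/45)
t(h, b) = -4 + h
q(k) = 257/20 (q(k) = 3 + (-30/(-4 + 1) - 3/20) = 3 + (-30/(-3) - 3*1/20) = 3 + (-30*(-1/3) - 3/20) = 3 + (10 - 3/20) = 3 + 197/20 = 257/20)
-19*((-5119 + q(38)) + U(9)) = -19*((-5119 + 257/20) + 1/45) = -19*(-102123/20 + 1/45) = -19*(-919103/180) = 17462957/180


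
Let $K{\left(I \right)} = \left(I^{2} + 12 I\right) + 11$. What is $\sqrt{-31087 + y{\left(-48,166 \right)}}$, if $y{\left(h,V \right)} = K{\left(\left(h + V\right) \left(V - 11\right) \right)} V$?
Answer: $\sqrt{55567405019} \approx 2.3573 \cdot 10^{5}$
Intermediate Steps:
$K{\left(I \right)} = 11 + I^{2} + 12 I$
$y{\left(h,V \right)} = V \left(11 + \left(-11 + V\right)^{2} \left(V + h\right)^{2} + 12 \left(-11 + V\right) \left(V + h\right)\right)$ ($y{\left(h,V \right)} = \left(11 + \left(\left(h + V\right) \left(V - 11\right)\right)^{2} + 12 \left(h + V\right) \left(V - 11\right)\right) V = \left(11 + \left(\left(V + h\right) \left(-11 + V\right)\right)^{2} + 12 \left(V + h\right) \left(-11 + V\right)\right) V = \left(11 + \left(\left(-11 + V\right) \left(V + h\right)\right)^{2} + 12 \left(-11 + V\right) \left(V + h\right)\right) V = \left(11 + \left(-11 + V\right)^{2} \left(V + h\right)^{2} + 12 \left(-11 + V\right) \left(V + h\right)\right) V = V \left(11 + \left(-11 + V\right)^{2} \left(V + h\right)^{2} + 12 \left(-11 + V\right) \left(V + h\right)\right)$)
$\sqrt{-31087 + y{\left(-48,166 \right)}} = \sqrt{-31087 + 166 \left(11 + \left(166^{2} - 1826 - -528 + 166 \left(-48\right)\right)^{2} - 21912 - -6336 + 12 \cdot 166^{2} + 12 \cdot 166 \left(-48\right)\right)} = \sqrt{-31087 + 166 \left(11 + \left(27556 - 1826 + 528 - 7968\right)^{2} - 21912 + 6336 + 12 \cdot 27556 - 95616\right)} = \sqrt{-31087 + 166 \left(11 + 18290^{2} - 21912 + 6336 + 330672 - 95616\right)} = \sqrt{-31087 + 166 \left(11 + 334524100 - 21912 + 6336 + 330672 - 95616\right)} = \sqrt{-31087 + 166 \cdot 334743591} = \sqrt{-31087 + 55567436106} = \sqrt{55567405019}$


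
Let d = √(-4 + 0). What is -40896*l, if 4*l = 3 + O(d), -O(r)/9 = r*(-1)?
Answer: -30672 - 184032*I ≈ -30672.0 - 1.8403e+5*I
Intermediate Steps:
d = 2*I (d = √(-4) = 2*I ≈ 2.0*I)
O(r) = 9*r (O(r) = -9*r*(-1) = -(-9)*r = 9*r)
l = ¾ + 9*I/2 (l = (3 + 9*(2*I))/4 = (3 + 18*I)/4 = ¾ + 9*I/2 ≈ 0.75 + 4.5*I)
-40896*l = -40896*(¾ + 9*I/2) = -30672 - 184032*I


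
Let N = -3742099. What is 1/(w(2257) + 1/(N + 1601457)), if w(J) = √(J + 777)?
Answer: 2140642/13902844354345575 + 4582348172164*√3034/13902844354345575 ≈ 0.018155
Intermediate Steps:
w(J) = √(777 + J)
1/(w(2257) + 1/(N + 1601457)) = 1/(√(777 + 2257) + 1/(-3742099 + 1601457)) = 1/(√3034 + 1/(-2140642)) = 1/(√3034 - 1/2140642) = 1/(-1/2140642 + √3034)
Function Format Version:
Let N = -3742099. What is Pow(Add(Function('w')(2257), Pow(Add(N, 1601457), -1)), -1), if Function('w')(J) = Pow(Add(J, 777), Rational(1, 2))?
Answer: Add(Rational(2140642, 13902844354345575), Mul(Rational(4582348172164, 13902844354345575), Pow(3034, Rational(1, 2)))) ≈ 0.018155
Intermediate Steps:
Function('w')(J) = Pow(Add(777, J), Rational(1, 2))
Pow(Add(Function('w')(2257), Pow(Add(N, 1601457), -1)), -1) = Pow(Add(Pow(Add(777, 2257), Rational(1, 2)), Pow(Add(-3742099, 1601457), -1)), -1) = Pow(Add(Pow(3034, Rational(1, 2)), Pow(-2140642, -1)), -1) = Pow(Add(Pow(3034, Rational(1, 2)), Rational(-1, 2140642)), -1) = Pow(Add(Rational(-1, 2140642), Pow(3034, Rational(1, 2))), -1)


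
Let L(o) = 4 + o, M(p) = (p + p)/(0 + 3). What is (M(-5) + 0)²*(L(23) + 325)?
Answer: 35200/9 ≈ 3911.1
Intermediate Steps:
M(p) = 2*p/3 (M(p) = (2*p)/3 = (2*p)*(⅓) = 2*p/3)
(M(-5) + 0)²*(L(23) + 325) = ((⅔)*(-5) + 0)²*((4 + 23) + 325) = (-10/3 + 0)²*(27 + 325) = (-10/3)²*352 = (100/9)*352 = 35200/9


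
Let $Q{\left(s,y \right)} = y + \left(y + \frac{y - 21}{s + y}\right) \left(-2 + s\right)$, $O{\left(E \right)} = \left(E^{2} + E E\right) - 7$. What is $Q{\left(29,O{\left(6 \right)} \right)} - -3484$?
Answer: $\frac{249882}{47} \approx 5316.6$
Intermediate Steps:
$O{\left(E \right)} = -7 + 2 E^{2}$ ($O{\left(E \right)} = \left(E^{2} + E^{2}\right) - 7 = 2 E^{2} - 7 = -7 + 2 E^{2}$)
$Q{\left(s,y \right)} = y + \left(-2 + s\right) \left(y + \frac{-21 + y}{s + y}\right)$ ($Q{\left(s,y \right)} = y + \left(y + \frac{-21 + y}{s + y}\right) \left(-2 + s\right) = y + \left(-2 + s\right) \left(y + \frac{-21 + y}{s + y}\right)$)
$Q{\left(29,O{\left(6 \right)} \right)} - -3484 = \frac{42 - \left(-7 + 2 \cdot 6^{2}\right)^{2} - 609 - 2 \left(-7 + 2 \cdot 6^{2}\right) + 29 \left(-7 + 2 \cdot 6^{2}\right)^{2} + \left(-7 + 2 \cdot 6^{2}\right) 29^{2}}{29 - \left(7 - 2 \cdot 6^{2}\right)} - -3484 = \frac{42 - \left(-7 + 2 \cdot 36\right)^{2} - 609 - 2 \left(-7 + 2 \cdot 36\right) + 29 \left(-7 + 2 \cdot 36\right)^{2} + \left(-7 + 2 \cdot 36\right) 841}{29 + \left(-7 + 2 \cdot 36\right)} + 3484 = \frac{42 - \left(-7 + 72\right)^{2} - 609 - 2 \left(-7 + 72\right) + 29 \left(-7 + 72\right)^{2} + \left(-7 + 72\right) 841}{29 + \left(-7 + 72\right)} + 3484 = \frac{42 - 65^{2} - 609 - 130 + 29 \cdot 65^{2} + 65 \cdot 841}{29 + 65} + 3484 = \frac{42 - 4225 - 609 - 130 + 29 \cdot 4225 + 54665}{94} + 3484 = \frac{42 - 4225 - 609 - 130 + 122525 + 54665}{94} + 3484 = \frac{1}{94} \cdot 172268 + 3484 = \frac{86134}{47} + 3484 = \frac{249882}{47}$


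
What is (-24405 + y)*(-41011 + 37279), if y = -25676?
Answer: 186902292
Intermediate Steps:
(-24405 + y)*(-41011 + 37279) = (-24405 - 25676)*(-41011 + 37279) = -50081*(-3732) = 186902292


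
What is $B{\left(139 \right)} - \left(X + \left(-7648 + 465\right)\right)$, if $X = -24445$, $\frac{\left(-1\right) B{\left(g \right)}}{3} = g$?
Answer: $31211$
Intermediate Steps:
$B{\left(g \right)} = - 3 g$
$B{\left(139 \right)} - \left(X + \left(-7648 + 465\right)\right) = \left(-3\right) 139 - \left(-24445 + \left(-7648 + 465\right)\right) = -417 - \left(-24445 - 7183\right) = -417 - -31628 = -417 + 31628 = 31211$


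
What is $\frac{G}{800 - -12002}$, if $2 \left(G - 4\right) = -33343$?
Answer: $- \frac{33335}{25604} \approx -1.3019$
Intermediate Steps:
$G = - \frac{33335}{2}$ ($G = 4 + \frac{1}{2} \left(-33343\right) = 4 - \frac{33343}{2} = - \frac{33335}{2} \approx -16668.0$)
$\frac{G}{800 - -12002} = - \frac{33335}{2 \left(800 - -12002\right)} = - \frac{33335}{2 \left(800 + 12002\right)} = - \frac{33335}{2 \cdot 12802} = \left(- \frac{33335}{2}\right) \frac{1}{12802} = - \frac{33335}{25604}$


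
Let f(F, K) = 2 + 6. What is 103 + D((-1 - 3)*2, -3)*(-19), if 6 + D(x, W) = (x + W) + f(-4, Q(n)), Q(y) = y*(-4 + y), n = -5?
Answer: 274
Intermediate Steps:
f(F, K) = 8
D(x, W) = 2 + W + x (D(x, W) = -6 + ((x + W) + 8) = -6 + ((W + x) + 8) = -6 + (8 + W + x) = 2 + W + x)
103 + D((-1 - 3)*2, -3)*(-19) = 103 + (2 - 3 + (-1 - 3)*2)*(-19) = 103 + (2 - 3 - 4*2)*(-19) = 103 + (2 - 3 - 8)*(-19) = 103 - 9*(-19) = 103 + 171 = 274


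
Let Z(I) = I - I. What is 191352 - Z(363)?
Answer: 191352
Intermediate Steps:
Z(I) = 0
191352 - Z(363) = 191352 - 1*0 = 191352 + 0 = 191352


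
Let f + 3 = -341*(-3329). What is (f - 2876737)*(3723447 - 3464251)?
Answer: -451403052996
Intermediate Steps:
f = 1135186 (f = -3 - 341*(-3329) = -3 + 1135189 = 1135186)
(f - 2876737)*(3723447 - 3464251) = (1135186 - 2876737)*(3723447 - 3464251) = -1741551*259196 = -451403052996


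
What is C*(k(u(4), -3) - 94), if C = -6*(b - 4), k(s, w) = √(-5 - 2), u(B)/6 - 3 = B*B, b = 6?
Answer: 1128 - 12*I*√7 ≈ 1128.0 - 31.749*I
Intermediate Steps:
u(B) = 18 + 6*B² (u(B) = 18 + 6*(B*B) = 18 + 6*B²)
k(s, w) = I*√7 (k(s, w) = √(-7) = I*√7)
C = -12 (C = -6*(6 - 4) = -6*2 = -12)
C*(k(u(4), -3) - 94) = -12*(I*√7 - 94) = -12*(-94 + I*√7) = 1128 - 12*I*√7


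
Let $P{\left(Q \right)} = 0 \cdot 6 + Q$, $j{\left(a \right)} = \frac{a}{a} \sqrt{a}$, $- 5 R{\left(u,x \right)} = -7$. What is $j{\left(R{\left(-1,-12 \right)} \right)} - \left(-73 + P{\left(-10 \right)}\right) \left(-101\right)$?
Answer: $-8383 + \frac{\sqrt{35}}{5} \approx -8381.8$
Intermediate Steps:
$R{\left(u,x \right)} = \frac{7}{5}$ ($R{\left(u,x \right)} = \left(- \frac{1}{5}\right) \left(-7\right) = \frac{7}{5}$)
$j{\left(a \right)} = \sqrt{a}$ ($j{\left(a \right)} = 1 \sqrt{a} = \sqrt{a}$)
$P{\left(Q \right)} = Q$ ($P{\left(Q \right)} = 0 + Q = Q$)
$j{\left(R{\left(-1,-12 \right)} \right)} - \left(-73 + P{\left(-10 \right)}\right) \left(-101\right) = \sqrt{\frac{7}{5}} - \left(-73 - 10\right) \left(-101\right) = \frac{\sqrt{35}}{5} - \left(-83\right) \left(-101\right) = \frac{\sqrt{35}}{5} - 8383 = -8383 + \frac{\sqrt{35}}{5}$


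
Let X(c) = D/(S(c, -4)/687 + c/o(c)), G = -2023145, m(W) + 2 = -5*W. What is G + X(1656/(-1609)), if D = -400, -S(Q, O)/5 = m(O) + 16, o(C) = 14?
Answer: -2510739299885/1241773 ≈ -2.0219e+6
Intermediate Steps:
m(W) = -2 - 5*W
S(Q, O) = -70 + 25*O (S(Q, O) = -5*((-2 - 5*O) + 16) = -5*(14 - 5*O) = -70 + 25*O)
X(c) = -400/(-170/687 + c/14) (X(c) = -400/((-70 + 25*(-4))/687 + c/14) = -400/((-70 - 100)*(1/687) + c*(1/14)) = -400/(-170*1/687 + c/14) = -400/(-170/687 + c/14))
G + X(1656/(-1609)) = -2023145 - 3847200/(-2380 + 687*(1656/(-1609))) = -2023145 - 3847200/(-2380 + 687*(1656*(-1/1609))) = -2023145 - 3847200/(-2380 + 687*(-1656/1609)) = -2023145 - 3847200/(-2380 - 1137672/1609) = -2023145 - 3847200/(-4967092/1609) = -2023145 - 3847200*(-1609/4967092) = -2023145 + 1547536200/1241773 = -2510739299885/1241773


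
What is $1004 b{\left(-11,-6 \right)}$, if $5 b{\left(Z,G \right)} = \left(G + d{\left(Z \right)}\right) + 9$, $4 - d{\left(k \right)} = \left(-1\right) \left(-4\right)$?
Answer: $\frac{3012}{5} \approx 602.4$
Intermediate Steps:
$d{\left(k \right)} = 0$ ($d{\left(k \right)} = 4 - \left(-1\right) \left(-4\right) = 4 - 4 = 0$)
$b{\left(Z,G \right)} = \frac{9}{5} + \frac{G}{5}$ ($b{\left(Z,G \right)} = \frac{\left(G + 0\right) + 9}{5} = \frac{G + 9}{5} = \frac{9 + G}{5} = \frac{9}{5} + \frac{G}{5}$)
$1004 b{\left(-11,-6 \right)} = 1004 \left(\frac{9}{5} + \frac{1}{5} \left(-6\right)\right) = 1004 \left(\frac{9}{5} - \frac{6}{5}\right) = 1004 \cdot \frac{3}{5} = \frac{3012}{5}$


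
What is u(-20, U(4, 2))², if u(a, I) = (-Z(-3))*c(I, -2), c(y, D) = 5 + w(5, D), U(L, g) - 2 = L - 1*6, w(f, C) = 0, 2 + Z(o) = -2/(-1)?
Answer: 0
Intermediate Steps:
Z(o) = 0 (Z(o) = -2 - 2/(-1) = -2 - 2*(-1) = -2 + 2 = 0)
U(L, g) = -4 + L (U(L, g) = 2 + (L - 1*6) = 2 + (L - 6) = 2 + (-6 + L) = -4 + L)
c(y, D) = 5 (c(y, D) = 5 + 0 = 5)
u(a, I) = 0 (u(a, I) = -1*0*5 = 0*5 = 0)
u(-20, U(4, 2))² = 0² = 0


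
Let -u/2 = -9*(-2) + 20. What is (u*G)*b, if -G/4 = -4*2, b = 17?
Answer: -41344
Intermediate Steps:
u = -76 (u = -2*(-9*(-2) + 20) = -2*(18 + 20) = -2*38 = -76)
G = 32 (G = -(-16)*2 = -4*(-8) = 32)
(u*G)*b = -76*32*17 = -2432*17 = -41344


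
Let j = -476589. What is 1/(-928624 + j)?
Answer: -1/1405213 ≈ -7.1164e-7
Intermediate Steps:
1/(-928624 + j) = 1/(-928624 - 476589) = 1/(-1405213) = -1/1405213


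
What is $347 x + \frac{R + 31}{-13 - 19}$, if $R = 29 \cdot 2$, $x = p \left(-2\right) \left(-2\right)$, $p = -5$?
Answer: $- \frac{222169}{32} \approx -6942.8$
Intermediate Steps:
$x = -20$ ($x = \left(-5\right) \left(-2\right) \left(-2\right) = 10 \left(-2\right) = -20$)
$R = 58$
$347 x + \frac{R + 31}{-13 - 19} = 347 \left(-20\right) + \frac{58 + 31}{-13 - 19} = -6940 + \frac{89}{-32} = -6940 + 89 \left(- \frac{1}{32}\right) = -6940 - \frac{89}{32} = - \frac{222169}{32}$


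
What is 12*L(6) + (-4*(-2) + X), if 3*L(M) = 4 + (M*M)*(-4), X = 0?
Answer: -552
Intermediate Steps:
L(M) = 4/3 - 4*M**2/3 (L(M) = (4 + (M*M)*(-4))/3 = (4 + M**2*(-4))/3 = (4 - 4*M**2)/3 = 4/3 - 4*M**2/3)
12*L(6) + (-4*(-2) + X) = 12*(4/3 - 4/3*6**2) + (-4*(-2) + 0) = 12*(4/3 - 4/3*36) + (8 + 0) = 12*(4/3 - 48) + 8 = 12*(-140/3) + 8 = -560 + 8 = -552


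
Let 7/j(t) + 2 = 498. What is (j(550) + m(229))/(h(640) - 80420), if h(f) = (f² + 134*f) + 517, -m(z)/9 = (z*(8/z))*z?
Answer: -8178041/206066672 ≈ -0.039686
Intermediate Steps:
j(t) = 7/496 (j(t) = 7/(-2 + 498) = 7/496)
m(z) = -72*z (m(z) = -9*z*(8/z)*z = -72*z)
h(f) = 517 + f² + 134*f
(j(550) + m(229))/(h(640) - 80420) = (7/496 - 72*229)/((517 + 640² + 134*640) - 80420) = (7/496 - 16488)/((517 + 409600 + 85760) - 80420) = -8178041/(496*(495877 - 80420)) = -8178041/496/415457 = -8178041/496*1/415457 = -8178041/206066672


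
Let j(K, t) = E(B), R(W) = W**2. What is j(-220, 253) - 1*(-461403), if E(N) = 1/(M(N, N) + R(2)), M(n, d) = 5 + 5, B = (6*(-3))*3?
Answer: 6459643/14 ≈ 4.6140e+5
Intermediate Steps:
B = -54 (B = -18*3 = -54)
M(n, d) = 10
E(N) = 1/14 (E(N) = 1/(10 + 2**2) = 1/(10 + 4) = 1/14)
j(K, t) = 1/14
j(-220, 253) - 1*(-461403) = 1/14 - 1*(-461403) = 1/14 + 461403 = 6459643/14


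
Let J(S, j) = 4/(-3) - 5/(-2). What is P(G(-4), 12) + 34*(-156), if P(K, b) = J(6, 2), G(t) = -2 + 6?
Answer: -31817/6 ≈ -5302.8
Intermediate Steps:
G(t) = 4
J(S, j) = 7/6 (J(S, j) = 4*(-⅓) - 5*(-½) = -4/3 + 5/2 = 7/6)
P(K, b) = 7/6
P(G(-4), 12) + 34*(-156) = 7/6 + 34*(-156) = 7/6 - 5304 = -31817/6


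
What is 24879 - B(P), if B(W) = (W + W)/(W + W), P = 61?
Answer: 24878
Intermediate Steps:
B(W) = 1 (B(W) = (2*W)/((2*W)) = (2*W)*(1/(2*W)) = 1)
24879 - B(P) = 24879 - 1*1 = 24879 - 1 = 24878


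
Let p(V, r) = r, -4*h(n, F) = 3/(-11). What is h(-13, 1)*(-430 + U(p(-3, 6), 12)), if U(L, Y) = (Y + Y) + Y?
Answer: -591/22 ≈ -26.864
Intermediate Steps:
h(n, F) = 3/44 (h(n, F) = -3/(4*(-11)) = -3*(-1)/(4*11) = -¼*(-3/11) = 3/44)
U(L, Y) = 3*Y (U(L, Y) = 2*Y + Y = 3*Y)
h(-13, 1)*(-430 + U(p(-3, 6), 12)) = 3*(-430 + 3*12)/44 = 3*(-430 + 36)/44 = (3/44)*(-394) = -591/22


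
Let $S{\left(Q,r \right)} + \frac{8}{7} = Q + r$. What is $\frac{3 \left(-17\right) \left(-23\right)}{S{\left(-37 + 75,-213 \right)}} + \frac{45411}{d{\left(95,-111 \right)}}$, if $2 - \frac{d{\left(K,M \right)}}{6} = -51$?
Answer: $\frac{5931185}{43566} \approx 136.14$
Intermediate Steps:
$d{\left(K,M \right)} = 318$ ($d{\left(K,M \right)} = 12 - -306 = 12 + 306 = 318$)
$S{\left(Q,r \right)} = - \frac{8}{7} + Q + r$ ($S{\left(Q,r \right)} = - \frac{8}{7} + \left(Q + r\right) = - \frac{8}{7} + Q + r$)
$\frac{3 \left(-17\right) \left(-23\right)}{S{\left(-37 + 75,-213 \right)}} + \frac{45411}{d{\left(95,-111 \right)}} = \frac{3 \left(-17\right) \left(-23\right)}{- \frac{8}{7} + \left(-37 + 75\right) - 213} + \frac{45411}{318} = \frac{\left(-51\right) \left(-23\right)}{- \frac{8}{7} + 38 - 213} + 45411 \cdot \frac{1}{318} = \frac{1173}{- \frac{1233}{7}} + \frac{15137}{106} = 1173 \left(- \frac{7}{1233}\right) + \frac{15137}{106} = - \frac{2737}{411} + \frac{15137}{106} = \frac{5931185}{43566}$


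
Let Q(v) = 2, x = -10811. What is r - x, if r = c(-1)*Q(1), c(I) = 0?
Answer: 10811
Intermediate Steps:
r = 0 (r = 0*2 = 0)
r - x = 0 - 1*(-10811) = 0 + 10811 = 10811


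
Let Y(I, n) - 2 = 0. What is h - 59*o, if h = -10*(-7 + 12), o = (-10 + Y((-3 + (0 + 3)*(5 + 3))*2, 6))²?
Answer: -3826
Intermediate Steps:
Y(I, n) = 2 (Y(I, n) = 2 + 0 = 2)
o = 64 (o = (-10 + 2)² = (-8)² = 64)
h = -50 (h = -10*5 = -50)
h - 59*o = -50 - 59*64 = -50 - 3776 = -3826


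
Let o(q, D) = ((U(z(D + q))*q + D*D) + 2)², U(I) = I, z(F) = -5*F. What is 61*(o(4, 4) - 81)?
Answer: 1225063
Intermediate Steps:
o(q, D) = (2 + D² + q*(-5*D - 5*q))² (o(q, D) = (((-5*(D + q))*q + D*D) + 2)² = (((-5*D - 5*q)*q + D²) + 2)² = ((q*(-5*D - 5*q) + D²) + 2)² = ((D² + q*(-5*D - 5*q)) + 2)² = (2 + D² + q*(-5*D - 5*q))²)
61*(o(4, 4) - 81) = 61*((2 + 4² - 5*4*(4 + 4))² - 81) = 61*((2 + 16 - 5*4*8)² - 81) = 61*((2 + 16 - 160)² - 81) = 61*((-142)² - 81) = 61*(20164 - 81) = 61*20083 = 1225063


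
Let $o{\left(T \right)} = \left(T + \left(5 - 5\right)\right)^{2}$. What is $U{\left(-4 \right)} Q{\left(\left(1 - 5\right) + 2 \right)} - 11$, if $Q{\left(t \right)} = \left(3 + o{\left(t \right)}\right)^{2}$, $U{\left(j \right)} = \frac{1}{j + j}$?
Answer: $- \frac{137}{8} \approx -17.125$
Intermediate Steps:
$U{\left(j \right)} = \frac{1}{2 j}$
$o{\left(T \right)} = T^{2}$ ($o{\left(T \right)} = \left(T + \left(5 - 5\right)\right)^{2} = \left(T + 0\right)^{2} = T^{2}$)
$Q{\left(t \right)} = \left(3 + t^{2}\right)^{2}$
$U{\left(-4 \right)} Q{\left(\left(1 - 5\right) + 2 \right)} - 11 = \frac{1}{2 \left(-4\right)} \left(3 + \left(\left(1 - 5\right) + 2\right)^{2}\right)^{2} - 11 = \frac{1}{2} \left(- \frac{1}{4}\right) \left(3 + \left(-4 + 2\right)^{2}\right)^{2} - 11 = - \frac{\left(3 + \left(-2\right)^{2}\right)^{2}}{8} - 11 = - \frac{\left(3 + 4\right)^{2}}{8} - 11 = - \frac{7^{2}}{8} - 11 = \left(- \frac{1}{8}\right) 49 - 11 = - \frac{49}{8} - 11 = - \frac{137}{8}$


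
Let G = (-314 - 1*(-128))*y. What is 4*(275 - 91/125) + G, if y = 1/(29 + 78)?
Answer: 14650302/13375 ≈ 1095.3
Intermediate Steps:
y = 1/107 ≈ 0.0093458
G = -186/107 (G = (-314 - 1*(-128))*(1/107) = (-314 + 128)*(1/107) = -186*1/107 = -186/107 ≈ -1.7383)
4*(275 - 91/125) + G = 4*(275 - 91/125) - 186/107 = 4*(34284/125) - 186/107 = 137136/125 - 186/107 = 14650302/13375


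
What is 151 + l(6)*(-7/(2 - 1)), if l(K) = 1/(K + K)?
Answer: 1805/12 ≈ 150.42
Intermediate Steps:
l(K) = 1/(2*K)
151 + l(6)*(-7/(2 - 1)) = 151 + ((1/2)/6)*(-7/(2 - 1)) = 151 + ((1/2)*(1/6))*(-7/1) = 151 + (1*(-7))/12 = 151 + (1/12)*(-7) = 151 - 7/12 = 1805/12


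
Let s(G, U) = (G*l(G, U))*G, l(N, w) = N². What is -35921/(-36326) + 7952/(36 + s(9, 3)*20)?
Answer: 625463891/596000682 ≈ 1.0494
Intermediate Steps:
s(G, U) = G⁴ (s(G, U) = (G*G²)*G = G³*G = G⁴)
-35921/(-36326) + 7952/(36 + s(9, 3)*20) = -35921/(-36326) + 7952/(36 + 9⁴*20) = -35921*(-1/36326) + 7952/(36 + 6561*20) = 35921/36326 + 7952/(36 + 131220) = 35921/36326 + 7952/131256 = 35921/36326 + 7952*(1/131256) = 35921/36326 + 994/16407 = 625463891/596000682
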